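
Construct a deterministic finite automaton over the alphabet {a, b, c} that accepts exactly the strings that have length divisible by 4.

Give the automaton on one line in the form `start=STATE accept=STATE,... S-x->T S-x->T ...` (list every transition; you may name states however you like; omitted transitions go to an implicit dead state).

Only the length mod 4 matters, so use a 4-cycle: from any state, every input symbol moves to the next state, wrapping s3 back to s0. Mark s0 accepting.
        a   b   c  
>* s0   s1  s1  s1 
   s1   s2  s2  s2 
   s2   s3  s3  s3 
   s3   s0  s0  s0 
(> = start, * = accepting)

start=s0 accept=s0 s0-a->s1 s0-b->s1 s0-c->s1 s1-a->s2 s1-b->s2 s1-c->s2 s2-a->s3 s2-b->s3 s2-c->s3 s3-a->s0 s3-b->s0 s3-c->s0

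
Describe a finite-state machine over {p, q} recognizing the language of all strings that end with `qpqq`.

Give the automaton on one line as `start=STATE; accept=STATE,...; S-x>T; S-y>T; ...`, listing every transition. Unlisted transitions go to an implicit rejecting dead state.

start=S0; accept=S4; S0-p>S0; S0-q>S1; S1-p>S2; S1-q>S1; S2-p>S0; S2-q>S3; S3-p>S2; S3-q>S4; S4-p>S2; S4-q>S1

Remember how much of `qpqq` the current input suffix matches. State S0 means no match yet; S1 means the last symbol is `q`; S2 means the last 2 symbols are `qp`; S3 means the last 3 symbols are `qpq`; S4 means the last 4 symbols are `qpqq`. Only S4 accepts. On a mismatch, fall back to the longest proper suffix that is still a prefix of `qpqq`.
With 5 states:
        p   q  
>  S0   S0  S1 
   S1   S2  S1 
   S2   S0  S3 
   S3   S2  S4 
 * S4   S2  S1 
(> = start, * = accepting)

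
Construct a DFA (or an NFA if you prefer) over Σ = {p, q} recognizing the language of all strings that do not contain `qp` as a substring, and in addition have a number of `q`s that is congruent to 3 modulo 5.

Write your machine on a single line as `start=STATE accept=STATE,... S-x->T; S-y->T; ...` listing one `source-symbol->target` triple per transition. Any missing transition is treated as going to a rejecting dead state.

start=A; accept=F; A-p->A; A-q->B; B-p->C; B-q->D; C-p->C; C-q->E; D-p->E; D-q->F; E-p->E; E-q->G; F-p->G; F-q->H; G-p->G; G-q->I; H-p->I; H-q->J; I-p->I; I-q->K; J-p->K; J-q->B; K-p->K; K-q->C

Handle the two conditions separately and then intersect. One (3 states) tracks partial matches of the forbidden pattern `qp`; the other (5 states) tracks the count of `q`s modulo 5. Each combined state is a pair, one component from each; accept when both components accept.
       p  q 
>  A   A  B 
   B   C  D 
   C   C  E 
   D   E  F 
   E   E  G 
 * F   G  H 
   G   G  I 
   H   I  J 
   I   I  K 
   J   K  B 
   K   K  C 
(> = start, * = accepting)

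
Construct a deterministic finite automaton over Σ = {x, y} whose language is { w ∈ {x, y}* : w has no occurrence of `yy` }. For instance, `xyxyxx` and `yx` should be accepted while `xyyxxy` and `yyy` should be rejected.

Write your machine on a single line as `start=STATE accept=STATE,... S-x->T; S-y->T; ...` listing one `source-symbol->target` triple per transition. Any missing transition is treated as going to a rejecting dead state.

start=S0; accept=S0,S1; S0-x->S0; S0-y->S1; S1-x->S0; S1-y->S2; S2-x->S2; S2-y->S2

This is the complement of 'contains `yy`'. Use the same substring-matching states — S0 through S2 holding how much of `yy` has just been matched — but flip the accepting set: everything except the trap S2 accepts.
A 3-state machine:
        x   y  
>* S0   S0  S1 
 * S1   S0  S2 
   S2   S2  S2 
(> = start, * = accepting)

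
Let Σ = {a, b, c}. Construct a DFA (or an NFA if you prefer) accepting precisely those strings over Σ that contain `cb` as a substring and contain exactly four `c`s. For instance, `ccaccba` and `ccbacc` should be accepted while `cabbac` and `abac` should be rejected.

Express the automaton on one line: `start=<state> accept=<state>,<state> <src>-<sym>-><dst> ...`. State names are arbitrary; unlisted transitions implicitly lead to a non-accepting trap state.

start=q0 accept=q11 q0-a->q0 q0-b->q0 q0-c->q1 q1-a->q2 q1-b->q3 q1-c->q4 q2-a->q2 q2-b->q2 q2-c->q4 q3-a->q3 q3-b->q3 q3-c->q5 q4-a->q6 q4-b->q5 q4-c->q7 q5-a->q5 q5-b->q5 q5-c->q8 q6-a->q6 q6-b->q6 q6-c->q7 q7-a->q9 q7-b->q8 q7-c->q10 q8-a->q8 q8-b->q8 q8-c->q11 q9-a->q9 q9-b->q9 q9-c->q10 q10-a->q12 q10-b->q11 q10-c->q12 q11-a->q11 q11-b->q11 q11-c->q12 q12-a->q12 q12-b->q12 q12-c->q12

Build one automaton per condition and run them in lockstep. The first has 3 states tracking whether and how much of `cb` has been seen; the second has 6 states tracking the count of `c`s, saturating at 5. A product state is a pair (one from each), accepting exactly when both do. Minimizing collapses redundant product states.
          a    b    c  
>  q0     q0   q0   q1 
   q1     q2   q3   q4 
   q2     q2   q2   q4 
   q3     q3   q3   q5 
   q4     q6   q5   q7 
   q5     q5   q5   q8 
   q6     q6   q6   q7 
   q7     q9   q8  q10 
   q8     q8   q8  q11 
   q9     q9   q9  q10 
   q10   q12  q11  q12 
 * q11   q11  q11  q12 
   q12   q12  q12  q12 
(> = start, * = accepting)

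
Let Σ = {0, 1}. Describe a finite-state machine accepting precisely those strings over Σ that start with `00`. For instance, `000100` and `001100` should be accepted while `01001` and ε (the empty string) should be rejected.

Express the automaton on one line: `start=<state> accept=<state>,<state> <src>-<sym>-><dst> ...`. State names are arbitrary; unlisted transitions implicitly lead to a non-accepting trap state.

Check the first 2 symbols one by one: q0 through q1 record how many have matched `00` so far; any wrong symbol goes to the dead state q3. After all 2 match we enter the accepting sink q2.
4 states suffice.
        0   1  
>  q0   q1  q3 
   q1   q2  q3 
 * q2   q2  q2 
   q3   q3  q3 
(> = start, * = accepting)

start=q0 accept=q2 q0-0->q1 q0-1->q3 q1-0->q2 q1-1->q3 q2-0->q2 q2-1->q2 q3-0->q3 q3-1->q3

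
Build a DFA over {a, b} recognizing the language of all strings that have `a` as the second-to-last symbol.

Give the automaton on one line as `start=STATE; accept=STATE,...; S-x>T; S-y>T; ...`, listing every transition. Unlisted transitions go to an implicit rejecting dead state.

Because acceptance depends on a position counted from the end, the machine has to buffer the most recent 2 symbols. Make each state the string of the last up-to-2 symbols read; on input `x` shift the window left and append `x`. Accept when the buffered window has length 2 and begins with `a`.
With 7 states:
        a   b  
>  s0   s1  s2 
   s1   s3  s4 
   s2   s5  s6 
 * s3   s3  s4 
 * s4   s5  s6 
   s5   s3  s4 
   s6   s5  s6 
(> = start, * = accepting)

start=s0; accept=s3,s4; s0-a>s1; s0-b>s2; s1-a>s3; s1-b>s4; s2-a>s5; s2-b>s6; s3-a>s3; s3-b>s4; s4-a>s5; s4-b>s6; s5-a>s3; s5-b>s4; s6-a>s5; s6-b>s6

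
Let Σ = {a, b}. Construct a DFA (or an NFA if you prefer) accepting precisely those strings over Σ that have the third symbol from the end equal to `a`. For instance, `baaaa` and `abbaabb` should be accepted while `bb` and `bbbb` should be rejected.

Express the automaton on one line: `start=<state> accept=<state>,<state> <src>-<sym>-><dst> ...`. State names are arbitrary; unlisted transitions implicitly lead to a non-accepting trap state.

A DFA must remember the last 3 symbols (since which symbol is third-to-last isn't known until the input ends). Use one state per possible window of the last ≤3 symbols; accept from those whose window starts with `a`.
With 15 states:
          a    b  
>  S0     S1   S2 
   S1     S3   S4 
   S2     S5   S6 
   S3     S7   S8 
   S4     S9  S10 
   S5    S11  S12 
   S6    S13  S14 
 * S7     S7   S8 
 * S8     S9  S10 
 * S9    S11  S12 
 * S10   S13  S14 
   S11    S7   S8 
   S12    S9  S10 
   S13   S11  S12 
   S14   S13  S14 
(> = start, * = accepting)

start=S0 accept=S7,S8,S9,S10 S0-a->S1 S0-b->S2 S1-a->S3 S1-b->S4 S2-a->S5 S2-b->S6 S3-a->S7 S3-b->S8 S4-a->S9 S4-b->S10 S5-a->S11 S5-b->S12 S6-a->S13 S6-b->S14 S7-a->S7 S7-b->S8 S8-a->S9 S8-b->S10 S9-a->S11 S9-b->S12 S10-a->S13 S10-b->S14 S11-a->S7 S11-b->S8 S12-a->S9 S12-b->S10 S13-a->S11 S13-b->S12 S14-a->S13 S14-b->S14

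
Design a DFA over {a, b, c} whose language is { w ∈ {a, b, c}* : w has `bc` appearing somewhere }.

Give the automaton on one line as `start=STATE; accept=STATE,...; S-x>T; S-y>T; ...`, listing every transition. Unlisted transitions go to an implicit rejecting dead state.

Track how much of `bc` has been matched so far: state s0 is no progress, s2 is the absorbing accept state reached once `bc` has occurred. Intermediate states record partial matches; on a mismatch, fall back to the longest reusable overlap.
        a   b   c  
>  s0   s0  s1  s0 
   s1   s0  s1  s2 
 * s2   s2  s2  s2 
(> = start, * = accepting)

start=s0; accept=s2; s0-a>s0; s0-b>s1; s0-c>s0; s1-a>s0; s1-b>s1; s1-c>s2; s2-a>s2; s2-b>s2; s2-c>s2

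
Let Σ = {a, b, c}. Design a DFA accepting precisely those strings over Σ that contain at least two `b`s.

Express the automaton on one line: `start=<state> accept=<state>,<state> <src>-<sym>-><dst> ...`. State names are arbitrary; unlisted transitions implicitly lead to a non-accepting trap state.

Count `b`s, saturating at 3: states q0 through q2 mean 0 through 2 `b`s seen; q3 means more than 2. Each `b` increments (capped at q3); other symbols loop. Accept from {q2, q3}.
4 states suffice.
        a   b   c  
>  q0   q0  q1  q0 
   q1   q1  q2  q1 
 * q2   q2  q3  q2 
 * q3   q3  q3  q3 
(> = start, * = accepting)

start=q0 accept=q2,q3 q0-a->q0 q0-b->q1 q0-c->q0 q1-a->q1 q1-b->q2 q1-c->q1 q2-a->q2 q2-b->q3 q2-c->q2 q3-a->q3 q3-b->q3 q3-c->q3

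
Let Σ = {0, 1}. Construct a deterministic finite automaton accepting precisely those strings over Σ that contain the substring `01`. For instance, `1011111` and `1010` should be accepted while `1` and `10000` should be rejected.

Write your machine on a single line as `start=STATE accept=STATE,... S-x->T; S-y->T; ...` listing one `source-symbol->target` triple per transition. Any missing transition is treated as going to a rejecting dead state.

Track how much of `01` has been matched so far: state s0 is no progress, s2 is the absorbing accept state reached once `01` has occurred. Intermediate states record partial matches; on a mismatch, fall back to the longest reusable overlap.
3 states suffice.
        0   1  
>  s0   s1  s0 
   s1   s1  s2 
 * s2   s2  s2 
(> = start, * = accepting)

start=s0; accept=s2; s0-0->s1; s0-1->s0; s1-0->s1; s1-1->s2; s2-0->s2; s2-1->s2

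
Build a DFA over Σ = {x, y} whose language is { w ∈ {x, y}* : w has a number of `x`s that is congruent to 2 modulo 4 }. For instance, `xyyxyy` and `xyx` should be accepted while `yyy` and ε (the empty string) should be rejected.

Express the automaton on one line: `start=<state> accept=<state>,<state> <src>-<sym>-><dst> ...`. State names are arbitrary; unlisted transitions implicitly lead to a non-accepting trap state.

Keep the running count of `x`s modulo 4: each `x` advances along the cycle A → B → C → D → A while other symbols loop. Accept at C.
With 4 states:
       x  y 
>  A   B  A 
   B   C  B 
 * C   D  C 
   D   A  D 
(> = start, * = accepting)

start=A accept=C A-x->B A-y->A B-x->C B-y->B C-x->D C-y->C D-x->A D-y->D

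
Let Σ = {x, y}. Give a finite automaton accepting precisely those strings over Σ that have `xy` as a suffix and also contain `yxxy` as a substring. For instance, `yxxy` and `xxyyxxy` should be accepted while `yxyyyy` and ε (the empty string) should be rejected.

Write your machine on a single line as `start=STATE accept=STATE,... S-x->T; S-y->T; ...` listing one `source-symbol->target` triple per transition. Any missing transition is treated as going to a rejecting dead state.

start=q0; accept=q4; q0-x->q0; q0-y->q1; q1-x->q2; q1-y->q1; q2-x->q3; q2-y->q1; q3-x->q0; q3-y->q4; q4-x->q5; q4-y->q6; q5-x->q5; q5-y->q4; q6-x->q5; q6-y->q6

Build one automaton per condition and run them in lockstep. One (3 states) tracks how much of the suffix `xy` has currently been matched; the other (5 states) tracks whether and how much of `yxxy` has been seen. Each combined state is a pair, one component from each; accept when both components accept. Equivalent product states are then merged.
        x   y  
>  q0   q0  q1 
   q1   q2  q1 
   q2   q3  q1 
   q3   q0  q4 
 * q4   q5  q6 
   q5   q5  q4 
   q6   q5  q6 
(> = start, * = accepting)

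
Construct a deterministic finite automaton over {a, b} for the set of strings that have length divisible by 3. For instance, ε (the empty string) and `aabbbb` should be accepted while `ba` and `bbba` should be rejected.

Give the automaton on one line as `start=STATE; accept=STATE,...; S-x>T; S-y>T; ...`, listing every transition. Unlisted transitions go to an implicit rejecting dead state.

Only the length mod 3 matters, so use a 3-cycle: from any state, every input symbol moves to the next state, wrapping S2 back to S0. Mark S0 accepting.
        a   b  
>* S0   S1  S1 
   S1   S2  S2 
   S2   S0  S0 
(> = start, * = accepting)

start=S0; accept=S0; S0-a>S1; S0-b>S1; S1-a>S2; S1-b>S2; S2-a>S0; S2-b>S0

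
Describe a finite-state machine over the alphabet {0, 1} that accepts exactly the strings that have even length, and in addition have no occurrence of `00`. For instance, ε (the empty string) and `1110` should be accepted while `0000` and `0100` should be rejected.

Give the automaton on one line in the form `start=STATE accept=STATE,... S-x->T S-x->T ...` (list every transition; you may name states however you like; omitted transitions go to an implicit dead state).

start=A accept=A,E A-0->B A-1->C B-0->D B-1->A C-0->E C-1->A D-0->F D-1->F E-0->F E-1->C F-0->D F-1->D

Build one automaton per condition and run them in lockstep. One (2 states) tracks the input length modulo 2; the other (3 states) tracks partial matches of the forbidden pattern `00`. Each combined state is a pair, one component from each; accept when both components accept.
6 states suffice.
       0  1 
>* A   B  C 
   B   D  A 
   C   E  A 
   D   F  F 
 * E   F  C 
   F   D  D 
(> = start, * = accepting)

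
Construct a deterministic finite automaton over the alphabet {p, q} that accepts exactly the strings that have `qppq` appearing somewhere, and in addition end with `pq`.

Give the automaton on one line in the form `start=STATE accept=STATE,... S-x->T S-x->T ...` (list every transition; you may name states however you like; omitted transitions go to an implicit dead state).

Build one automaton per condition and run them in lockstep. One (5 states) tracks whether and how much of `qppq` has been seen; the other (3 states) tracks how much of the suffix `pq` has currently been matched. Each combined state is a pair, one component from each; accept when both components accept.
9 states suffice.
        p   q  
>  S0   S1  S2 
   S1   S1  S3 
   S2   S4  S2 
   S3   S4  S2 
   S4   S5  S3 
   S5   S1  S6 
 * S6   S7  S8 
   S7   S7  S6 
   S8   S7  S8 
(> = start, * = accepting)

start=S0 accept=S6 S0-p->S1 S0-q->S2 S1-p->S1 S1-q->S3 S2-p->S4 S2-q->S2 S3-p->S4 S3-q->S2 S4-p->S5 S4-q->S3 S5-p->S1 S5-q->S6 S6-p->S7 S6-q->S8 S7-p->S7 S7-q->S6 S8-p->S7 S8-q->S8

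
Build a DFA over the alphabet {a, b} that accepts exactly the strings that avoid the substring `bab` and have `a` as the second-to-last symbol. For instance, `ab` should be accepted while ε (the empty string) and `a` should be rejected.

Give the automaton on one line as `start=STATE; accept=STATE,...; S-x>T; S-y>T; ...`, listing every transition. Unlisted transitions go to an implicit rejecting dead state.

Run two small machines in parallel and take their product. One (4 states) tracks partial matches of the forbidden pattern `bab`; the other (7 states) tracks the last 2 symbols read. Each combined state is a pair, one component from each; accept when both components accept.
11 states suffice.
          a    b  
>  S0     S1   S2 
   S1     S3   S4 
   S2     S5   S6 
 * S3     S3   S4 
 * S4     S5   S6 
   S5     S3   S7 
   S6     S5   S6 
   S7     S8   S9 
   S8    S10   S7 
   S9     S8   S9 
   S10   S10   S7 
(> = start, * = accepting)

start=S0; accept=S3,S4; S0-a>S1; S0-b>S2; S1-a>S3; S1-b>S4; S2-a>S5; S2-b>S6; S3-a>S3; S3-b>S4; S4-a>S5; S4-b>S6; S5-a>S3; S5-b>S7; S6-a>S5; S6-b>S6; S7-a>S8; S7-b>S9; S8-a>S10; S8-b>S7; S9-a>S8; S9-b>S9; S10-a>S10; S10-b>S7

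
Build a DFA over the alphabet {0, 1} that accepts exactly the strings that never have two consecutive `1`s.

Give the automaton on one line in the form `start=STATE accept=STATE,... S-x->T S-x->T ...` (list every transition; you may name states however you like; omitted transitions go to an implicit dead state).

start=q0 accept=q0,q1 q0-0->q0 q0-1->q1 q1-0->q0 q1-1->q2 q2-0->q2 q2-1->q2

This is the complement of 'contains `11`'. Use the same substring-matching states — q0 through q2 holding how much of `11` has just been matched — but flip the accepting set: everything except the trap q2 accepts.
A 3-state machine:
        0   1  
>* q0   q0  q1 
 * q1   q0  q2 
   q2   q2  q2 
(> = start, * = accepting)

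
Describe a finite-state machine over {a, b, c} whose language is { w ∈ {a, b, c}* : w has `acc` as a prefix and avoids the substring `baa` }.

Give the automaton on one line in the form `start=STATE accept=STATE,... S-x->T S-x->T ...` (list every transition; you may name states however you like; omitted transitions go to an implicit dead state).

start=q0 accept=q6,q8,q9 q0-a->q1 q0-b->q2 q0-c->q3 q1-a->q3 q1-b->q2 q1-c->q4 q2-a->q5 q2-b->q2 q2-c->q3 q3-a->q3 q3-b->q2 q3-c->q3 q4-a->q3 q4-b->q2 q4-c->q6 q5-a->q7 q5-b->q2 q5-c->q3 q6-a->q6 q6-b->q8 q6-c->q6 q7-a->q7 q7-b->q7 q7-c->q7 q8-a->q9 q8-b->q8 q8-c->q6 q9-a->q10 q9-b->q8 q9-c->q6 q10-a->q10 q10-b->q10 q10-c->q10

Handle the two conditions separately and then intersect. One (5 states) tracks whether the input so far still matches the prefix `acc`; the other (4 states) tracks partial matches of the forbidden pattern `baa`. Each combined state is a pair, one component from each; accept when both components accept.
          a    b    c  
>  q0     q1   q2   q3 
   q1     q3   q2   q4 
   q2     q5   q2   q3 
   q3     q3   q2   q3 
   q4     q3   q2   q6 
   q5     q7   q2   q3 
 * q6     q6   q8   q6 
   q7     q7   q7   q7 
 * q8     q9   q8   q6 
 * q9    q10   q8   q6 
   q10   q10  q10  q10 
(> = start, * = accepting)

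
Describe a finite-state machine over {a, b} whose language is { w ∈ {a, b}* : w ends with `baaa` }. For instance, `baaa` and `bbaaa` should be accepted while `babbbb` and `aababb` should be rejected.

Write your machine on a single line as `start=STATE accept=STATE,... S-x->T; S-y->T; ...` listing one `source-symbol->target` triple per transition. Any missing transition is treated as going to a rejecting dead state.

start=q0; accept=q4; q0-a->q0; q0-b->q1; q1-a->q2; q1-b->q1; q2-a->q3; q2-b->q1; q3-a->q4; q3-b->q1; q4-a->q0; q4-b->q1

Let each state record the length of the longest suffix of the input read so far that is also a prefix of `baaa`. q1 means the last symbol is `b`; q2 means the last 2 symbols are `ba`; q3 means the last 3 symbols are `baa`; q4 means the last 4 symbols are `baaa`. Accept only at q4, where the string currently ends in `baaa`.
With 5 states:
        a   b  
>  q0   q0  q1 
   q1   q2  q1 
   q2   q3  q1 
   q3   q4  q1 
 * q4   q0  q1 
(> = start, * = accepting)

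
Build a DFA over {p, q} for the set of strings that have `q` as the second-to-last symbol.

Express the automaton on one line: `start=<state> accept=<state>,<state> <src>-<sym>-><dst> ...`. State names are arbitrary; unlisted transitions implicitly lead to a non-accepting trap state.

start=A accept=F,G A-p->B A-q->C B-p->D B-q->E C-p->F C-q->G D-p->D D-q->E E-p->F E-q->G F-p->D F-q->E G-p->F G-q->G

A DFA must remember the last 2 symbols (since which symbol is second-to-last isn't known until the input ends). Use one state per possible window of the last ≤2 symbols; accept from those whose window starts with `q`.
With 7 states:
       p  q 
>  A   B  C 
   B   D  E 
   C   F  G 
   D   D  E 
   E   F  G 
 * F   D  E 
 * G   F  G 
(> = start, * = accepting)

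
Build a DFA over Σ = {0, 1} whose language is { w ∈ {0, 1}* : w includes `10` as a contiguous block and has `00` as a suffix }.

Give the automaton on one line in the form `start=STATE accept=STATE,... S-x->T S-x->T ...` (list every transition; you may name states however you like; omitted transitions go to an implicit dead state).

Handle the two conditions separately and then intersect. One (3 states) tracks whether and how much of `10` has been seen; the other (3 states) tracks how much of the suffix `00` has currently been matched. Each combined state is a pair, one component from each; accept when both components accept. After merging equivalent states the machine shrinks.
       0  1 
>  A   A  B 
   B   C  B 
   C   D  B 
 * D   D  B 
(> = start, * = accepting)

start=A accept=D A-0->A A-1->B B-0->C B-1->B C-0->D C-1->B D-0->D D-1->B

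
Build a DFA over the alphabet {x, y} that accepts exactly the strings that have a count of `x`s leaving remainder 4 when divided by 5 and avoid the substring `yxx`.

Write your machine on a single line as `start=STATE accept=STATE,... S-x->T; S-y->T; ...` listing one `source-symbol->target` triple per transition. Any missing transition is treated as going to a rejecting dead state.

Build one automaton per condition and run them in lockstep. The first has 5 states tracking the count of `x`s modulo 5; the second has 4 states tracking partial matches of the forbidden pattern `yxx`. A product state is a pair (one from each), accepting exactly when both do. Minimizing collapses redundant product states.
          x    y  
>  S0     S1   S2 
   S1     S3   S4 
   S2     S5   S2 
   S3     S6   S7 
   S4     S8   S4 
   S5     S9   S4 
   S6    S10  S11 
   S7    S12   S7 
   S8     S9   S7 
   S9     S9   S9 
 * S10    S0  S13 
   S11   S14  S11 
   S12    S9  S11 
 * S13   S15  S13 
 * S14    S9  S13 
   S15    S9   S2 
(> = start, * = accepting)

start=S0; accept=S10,S13,S14; S0-x->S1; S0-y->S2; S1-x->S3; S1-y->S4; S2-x->S5; S2-y->S2; S3-x->S6; S3-y->S7; S4-x->S8; S4-y->S4; S5-x->S9; S5-y->S4; S6-x->S10; S6-y->S11; S7-x->S12; S7-y->S7; S8-x->S9; S8-y->S7; S9-x->S9; S9-y->S9; S10-x->S0; S10-y->S13; S11-x->S14; S11-y->S11; S12-x->S9; S12-y->S11; S13-x->S15; S13-y->S13; S14-x->S9; S14-y->S13; S15-x->S9; S15-y->S2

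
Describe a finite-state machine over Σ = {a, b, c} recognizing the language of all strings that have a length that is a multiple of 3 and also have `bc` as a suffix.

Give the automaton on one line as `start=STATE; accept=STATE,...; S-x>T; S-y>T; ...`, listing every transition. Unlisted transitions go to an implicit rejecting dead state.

start=S0; accept=S7; S0-a>S1; S0-b>S2; S0-c>S1; S1-a>S3; S1-b>S4; S1-c>S3; S2-a>S3; S2-b>S4; S2-c>S5; S3-a>S0; S3-b>S6; S3-c>S0; S4-a>S0; S4-b>S6; S4-c>S7; S5-a>S0; S5-b>S6; S5-c>S0; S6-a>S1; S6-b>S2; S6-c>S8; S7-a>S1; S7-b>S2; S7-c>S1; S8-a>S3; S8-b>S4; S8-c>S3

Build one automaton per condition and run them in lockstep. The first has 3 states tracking the input length modulo 3; the second has 3 states tracking how much of the suffix `bc` has currently been matched. A product state is a pair (one from each), accepting exactly when both do.
        a   b   c  
>  S0   S1  S2  S1 
   S1   S3  S4  S3 
   S2   S3  S4  S5 
   S3   S0  S6  S0 
   S4   S0  S6  S7 
   S5   S0  S6  S0 
   S6   S1  S2  S8 
 * S7   S1  S2  S1 
   S8   S3  S4  S3 
(> = start, * = accepting)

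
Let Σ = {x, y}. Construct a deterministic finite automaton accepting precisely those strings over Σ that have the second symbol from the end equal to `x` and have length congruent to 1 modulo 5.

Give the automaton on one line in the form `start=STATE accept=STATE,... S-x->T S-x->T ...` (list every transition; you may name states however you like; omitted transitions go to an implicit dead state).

start=q0 accept=q6 q0-x->q1 q0-y->q1 q1-x->q2 q1-y->q2 q2-x->q3 q2-y->q3 q3-x->q4 q3-y->q4 q4-x->q5 q4-y->q0 q5-x->q6 q5-y->q6 q6-x->q2 q6-y->q2

Handle the two conditions separately and then intersect. One (7 states) tracks the last 2 symbols read; the other (5 states) tracks the input length modulo 5. Each combined state is a pair, one component from each; accept when both components accept. Equivalent product states are then merged.
A 7-state machine:
        x   y  
>  q0   q1  q1 
   q1   q2  q2 
   q2   q3  q3 
   q3   q4  q4 
   q4   q5  q0 
   q5   q6  q6 
 * q6   q2  q2 
(> = start, * = accepting)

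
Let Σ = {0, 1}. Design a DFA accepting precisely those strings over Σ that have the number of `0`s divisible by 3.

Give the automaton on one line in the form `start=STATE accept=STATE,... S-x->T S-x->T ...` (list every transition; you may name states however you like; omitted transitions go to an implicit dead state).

Keep the running count of `0`s modulo 3: each `0` advances along the cycle q0 → q1 → q2 → q0 while other symbols loop. Accept at q0.
        0   1  
>* q0   q1  q0 
   q1   q2  q1 
   q2   q0  q2 
(> = start, * = accepting)

start=q0 accept=q0 q0-0->q1 q0-1->q0 q1-0->q2 q1-1->q1 q2-0->q0 q2-1->q2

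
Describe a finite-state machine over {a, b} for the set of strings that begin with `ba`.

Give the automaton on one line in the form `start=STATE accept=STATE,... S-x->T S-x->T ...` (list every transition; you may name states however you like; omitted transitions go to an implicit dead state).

start=q0 accept=q2 q0-a->q3 q0-b->q1 q1-a->q2 q1-b->q3 q2-a->q2 q2-b->q2 q3-a->q3 q3-b->q3

Check the first 2 symbols one by one: q0 through q1 record how many have matched `ba` so far; any wrong symbol goes to the dead state q3. After all 2 match we enter the accepting sink q2.
A 4-state machine:
        a   b  
>  q0   q3  q1 
   q1   q2  q3 
 * q2   q2  q2 
   q3   q3  q3 
(> = start, * = accepting)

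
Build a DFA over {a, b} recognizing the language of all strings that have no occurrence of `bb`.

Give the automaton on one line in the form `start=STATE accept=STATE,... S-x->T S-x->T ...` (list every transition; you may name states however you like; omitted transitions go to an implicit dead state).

start=s0 accept=s0,s1 s0-a->s0 s0-b->s1 s1-a->s0 s1-b->s2 s2-a->s2 s2-b->s2

This is the complement of 'contains `bb`'. Use the same substring-matching states — s0 through s2 holding how much of `bb` has just been matched — but flip the accepting set: everything except the trap s2 accepts.
A 3-state machine:
        a   b  
>* s0   s0  s1 
 * s1   s0  s2 
   s2   s2  s2 
(> = start, * = accepting)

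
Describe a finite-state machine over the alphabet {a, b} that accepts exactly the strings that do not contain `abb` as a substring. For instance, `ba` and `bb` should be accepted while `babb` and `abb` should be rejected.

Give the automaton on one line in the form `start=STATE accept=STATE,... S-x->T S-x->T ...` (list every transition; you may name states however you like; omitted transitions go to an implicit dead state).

Track partial matches of the forbidden pattern `abb`. State S3 is a dead state reached once `abb` has occurred; every other state accepts. S0 means no part of `abb` is currently matched.
A 4-state machine:
        a   b  
>* S0   S1  S0 
 * S1   S1  S2 
 * S2   S1  S3 
   S3   S3  S3 
(> = start, * = accepting)

start=S0 accept=S0,S1,S2 S0-a->S1 S0-b->S0 S1-a->S1 S1-b->S2 S2-a->S1 S2-b->S3 S3-a->S3 S3-b->S3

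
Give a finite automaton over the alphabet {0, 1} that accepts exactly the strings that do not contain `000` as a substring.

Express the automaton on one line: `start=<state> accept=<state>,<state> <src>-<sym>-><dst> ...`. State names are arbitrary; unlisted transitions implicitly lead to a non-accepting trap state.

start=q0 accept=q0,q1,q2 q0-0->q1 q0-1->q0 q1-0->q2 q1-1->q0 q2-0->q3 q2-1->q0 q3-0->q3 q3-1->q3

This is the complement of 'contains `000`'. Use the same substring-matching states — q0 through q3 holding how much of `000` has just been matched — but flip the accepting set: everything except the trap q3 accepts.
        0   1  
>* q0   q1  q0 
 * q1   q2  q0 
 * q2   q3  q0 
   q3   q3  q3 
(> = start, * = accepting)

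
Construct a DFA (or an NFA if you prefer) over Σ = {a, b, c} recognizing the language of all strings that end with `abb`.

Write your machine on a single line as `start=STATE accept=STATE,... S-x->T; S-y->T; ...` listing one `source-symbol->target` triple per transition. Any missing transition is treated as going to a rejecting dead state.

Let each state record the length of the longest suffix of the input read so far that is also a prefix of `abb`. S1 means the last symbol is `a`; S2 means the last 2 symbols are `ab`; S3 means the last 3 symbols are `abb`. Accept only at S3, where the string currently ends in `abb`.
A 4-state machine:
        a   b   c  
>  S0   S1  S0  S0 
   S1   S1  S2  S0 
   S2   S1  S3  S0 
 * S3   S1  S0  S0 
(> = start, * = accepting)

start=S0; accept=S3; S0-a->S1; S0-b->S0; S0-c->S0; S1-a->S1; S1-b->S2; S1-c->S0; S2-a->S1; S2-b->S3; S2-c->S0; S3-a->S1; S3-b->S0; S3-c->S0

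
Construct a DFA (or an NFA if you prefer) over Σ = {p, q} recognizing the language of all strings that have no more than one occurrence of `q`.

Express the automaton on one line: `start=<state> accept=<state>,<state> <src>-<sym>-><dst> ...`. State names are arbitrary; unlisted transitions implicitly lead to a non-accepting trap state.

Only the number of `q`s matters, and only up to 2. Make a chain S0 → S1 → S2 advanced by each `q` (with S2 absorbing); every other symbol self-loops. The accepting set is {S0, S1}.
With 3 states:
        p   q  
>* S0   S0  S1 
 * S1   S1  S2 
   S2   S2  S2 
(> = start, * = accepting)

start=S0 accept=S0,S1 S0-p->S0 S0-q->S1 S1-p->S1 S1-q->S2 S2-p->S2 S2-q->S2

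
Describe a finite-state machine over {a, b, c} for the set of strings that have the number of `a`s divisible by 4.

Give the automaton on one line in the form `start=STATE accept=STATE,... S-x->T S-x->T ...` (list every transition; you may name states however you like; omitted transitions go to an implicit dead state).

start=q0 accept=q0 q0-a->q1 q0-b->q0 q0-c->q0 q1-a->q2 q1-b->q1 q1-c->q1 q2-a->q3 q2-b->q2 q2-c->q2 q3-a->q0 q3-b->q3 q3-c->q3

Keep the running count of `a`s modulo 4: each `a` advances along the cycle q0 → q1 → q2 → q3 → q0 while other symbols loop. Accept at q0.
With 4 states:
        a   b   c  
>* q0   q1  q0  q0 
   q1   q2  q1  q1 
   q2   q3  q2  q2 
   q3   q0  q3  q3 
(> = start, * = accepting)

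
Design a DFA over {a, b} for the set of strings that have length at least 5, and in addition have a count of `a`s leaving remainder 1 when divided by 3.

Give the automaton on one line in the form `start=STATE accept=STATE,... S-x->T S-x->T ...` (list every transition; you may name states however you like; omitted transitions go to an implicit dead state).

start=s0 accept=s13,s17 s0-a->s1 s0-b->s2 s1-a->s3 s1-b->s4 s2-a->s4 s2-b->s5 s3-a->s6 s3-b->s7 s4-a->s7 s4-b->s8 s5-a->s8 s5-b->s6 s6-a->s9 s6-b->s10 s7-a->s10 s7-b->s11 s8-a->s11 s8-b->s9 s9-a->s12 s9-b->s13 s10-a->s13 s10-b->s14 s11-a->s14 s11-b->s12 s12-a->s15 s12-b->s16 s13-a->s16 s13-b->s17 s14-a->s17 s14-b->s15 s15-a->s17 s15-b->s15 s16-a->s15 s16-b->s16 s17-a->s16 s17-b->s17

Build one automaton per condition and run them in lockstep. One (7 states) tracks the input length, saturating at 6; the other (3 states) tracks the count of `a`s modulo 3. Each combined state is a pair, one component from each; accept when both components accept.
With 18 states:
          a    b  
>  s0     s1   s2 
   s1     s3   s4 
   s2     s4   s5 
   s3     s6   s7 
   s4     s7   s8 
   s5     s8   s6 
   s6     s9  s10 
   s7    s10  s11 
   s8    s11   s9 
   s9    s12  s13 
   s10   s13  s14 
   s11   s14  s12 
   s12   s15  s16 
 * s13   s16  s17 
   s14   s17  s15 
   s15   s17  s15 
   s16   s15  s16 
 * s17   s16  s17 
(> = start, * = accepting)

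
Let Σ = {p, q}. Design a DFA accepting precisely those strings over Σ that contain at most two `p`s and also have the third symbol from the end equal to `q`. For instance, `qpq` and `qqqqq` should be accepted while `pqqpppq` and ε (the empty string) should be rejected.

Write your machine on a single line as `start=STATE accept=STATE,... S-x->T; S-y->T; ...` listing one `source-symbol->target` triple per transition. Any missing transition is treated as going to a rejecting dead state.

start=A; accept=L,M,N,O,Q,R,S,T; A-p->B; A-q->C; B-p->D; B-q->E; C-p->F; C-q->G; D-p->H; D-q->I; E-p->J; E-q->K; F-p->L; F-q->M; G-p->N; G-q->O; H-p->H; H-q->H; I-p->H; I-q->P; J-p->H; J-q->Q; K-p->R; K-q->S; L-p->H; L-q->I; M-p->J; M-q->K; N-p->L; N-q->M; O-p->N; O-q->O; P-p->H; P-q->T; Q-p->H; Q-q->P; R-p->H; R-q->Q; S-p->R; S-q->S; T-p->H; T-q->T

Build one automaton per condition and run them in lockstep. The first has 4 states tracking the count of `p`s, saturating at 3; the second has 15 states tracking the last 3 symbols read. A product state is a pair (one from each), accepting exactly when both do. Equivalent product states are then merged.
       p  q 
>  A   B  C 
   B   D  E 
   C   F  G 
   D   H  I 
   E   J  K 
   F   L  M 
   G   N  O 
   H   H  H 
   I   H  P 
   J   H  Q 
   K   R  S 
 * L   H  I 
 * M   J  K 
 * N   L  M 
 * O   N  O 
   P   H  T 
 * Q   H  P 
 * R   H  Q 
 * S   R  S 
 * T   H  T 
(> = start, * = accepting)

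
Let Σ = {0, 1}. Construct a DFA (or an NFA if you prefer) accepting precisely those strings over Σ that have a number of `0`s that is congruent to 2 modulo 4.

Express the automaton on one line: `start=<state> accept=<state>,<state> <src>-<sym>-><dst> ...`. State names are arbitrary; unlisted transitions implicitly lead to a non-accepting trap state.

start=q0 accept=q2 q0-0->q1 q0-1->q0 q1-0->q2 q1-1->q1 q2-0->q3 q2-1->q2 q3-0->q0 q3-1->q3

Keep the running count of `0`s modulo 4: each `0` advances along the cycle q0 → q1 → q2 → q3 → q0 while other symbols loop. Accept at q2.
With 4 states:
        0   1  
>  q0   q1  q0 
   q1   q2  q1 
 * q2   q3  q2 
   q3   q0  q3 
(> = start, * = accepting)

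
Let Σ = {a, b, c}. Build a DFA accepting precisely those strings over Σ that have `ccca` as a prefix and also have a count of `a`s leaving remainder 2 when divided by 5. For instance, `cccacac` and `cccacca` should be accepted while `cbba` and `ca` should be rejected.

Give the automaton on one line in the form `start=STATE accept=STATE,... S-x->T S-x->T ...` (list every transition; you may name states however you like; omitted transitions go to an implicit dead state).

start=q0 accept=q6 q0-a->q1 q0-b->q1 q0-c->q2 q1-a->q1 q1-b->q1 q1-c->q1 q2-a->q1 q2-b->q1 q2-c->q3 q3-a->q1 q3-b->q1 q3-c->q4 q4-a->q5 q4-b->q1 q4-c->q1 q5-a->q6 q5-b->q5 q5-c->q5 q6-a->q7 q6-b->q6 q6-c->q6 q7-a->q8 q7-b->q7 q7-c->q7 q8-a->q9 q8-b->q8 q8-c->q8 q9-a->q5 q9-b->q9 q9-c->q9

Build one automaton per condition and run them in lockstep. The first has 6 states tracking whether the input so far still matches the prefix `ccca`; the second has 5 states tracking the count of `a`s modulo 5. A product state is a pair (one from each), accepting exactly when both do. Equivalent product states are then merged.
        a   b   c  
>  q0   q1  q1  q2 
   q1   q1  q1  q1 
   q2   q1  q1  q3 
   q3   q1  q1  q4 
   q4   q5  q1  q1 
   q5   q6  q5  q5 
 * q6   q7  q6  q6 
   q7   q8  q7  q7 
   q8   q9  q8  q8 
   q9   q5  q9  q9 
(> = start, * = accepting)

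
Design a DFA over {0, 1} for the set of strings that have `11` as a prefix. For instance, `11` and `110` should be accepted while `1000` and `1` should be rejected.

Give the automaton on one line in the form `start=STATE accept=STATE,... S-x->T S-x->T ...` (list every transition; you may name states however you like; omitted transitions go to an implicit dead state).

start=s0 accept=s2 s0-0->s3 s0-1->s1 s1-0->s3 s1-1->s2 s2-0->s2 s2-1->s2 s3-0->s3 s3-1->s3

Check the first 2 symbols one by one: s0 through s1 record how many have matched `11` so far; any wrong symbol goes to the dead state s3. After all 2 match we enter the accepting sink s2.
4 states suffice.
        0   1  
>  s0   s3  s1 
   s1   s3  s2 
 * s2   s2  s2 
   s3   s3  s3 
(> = start, * = accepting)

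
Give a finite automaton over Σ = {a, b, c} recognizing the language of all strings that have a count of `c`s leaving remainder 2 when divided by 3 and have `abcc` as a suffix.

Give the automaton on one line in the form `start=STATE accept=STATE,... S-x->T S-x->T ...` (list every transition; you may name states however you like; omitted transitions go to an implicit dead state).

start=s0 accept=s6 s0-a->s1 s0-b->s0 s0-c->s2 s1-a->s1 s1-b->s3 s1-c->s2 s2-a->s2 s2-b->s2 s2-c->s4 s3-a->s1 s3-b->s0 s3-c->s5 s4-a->s4 s4-b->s4 s4-c->s0 s5-a->s2 s5-b->s2 s5-c->s6 s6-a->s4 s6-b->s4 s6-c->s0

Handle the two conditions separately and then intersect. One (3 states) tracks the count of `c`s modulo 3; the other (5 states) tracks how much of the suffix `abcc` has currently been matched. Each combined state is a pair, one component from each; accept when both components accept. After merging equivalent states the machine shrinks.
A 7-state machine:
        a   b   c  
>  s0   s1  s0  s2 
   s1   s1  s3  s2 
   s2   s2  s2  s4 
   s3   s1  s0  s5 
   s4   s4  s4  s0 
   s5   s2  s2  s6 
 * s6   s4  s4  s0 
(> = start, * = accepting)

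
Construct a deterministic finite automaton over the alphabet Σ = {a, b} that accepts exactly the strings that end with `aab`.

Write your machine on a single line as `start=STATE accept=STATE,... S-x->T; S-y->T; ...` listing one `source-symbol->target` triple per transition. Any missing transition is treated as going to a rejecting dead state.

start=q0; accept=q3; q0-a->q1; q0-b->q0; q1-a->q2; q1-b->q0; q2-a->q2; q2-b->q3; q3-a->q1; q3-b->q0

Let each state record the length of the longest suffix of the input read so far that is also a prefix of `aab`. q1 means the last symbol is `a`; q2 means the last 2 symbols are `aa`; q3 means the last 3 symbols are `aab`. Accept only at q3, where the string currently ends in `aab`.
A 4-state machine:
        a   b  
>  q0   q1  q0 
   q1   q2  q0 
   q2   q2  q3 
 * q3   q1  q0 
(> = start, * = accepting)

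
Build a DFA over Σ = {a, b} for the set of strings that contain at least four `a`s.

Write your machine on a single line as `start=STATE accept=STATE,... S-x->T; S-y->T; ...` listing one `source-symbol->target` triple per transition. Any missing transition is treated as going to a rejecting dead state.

Only the number of `a`s matters, and only up to 5. Make a chain q0 → q1 → q2 → q3 → q4 → q5 advanced by each `a` (with q5 absorbing); every other symbol self-loops. The accepting set is {q4, q5}.
6 states suffice.
        a   b  
>  q0   q1  q0 
   q1   q2  q1 
   q2   q3  q2 
   q3   q4  q3 
 * q4   q5  q4 
 * q5   q5  q5 
(> = start, * = accepting)

start=q0; accept=q4,q5; q0-a->q1; q0-b->q0; q1-a->q2; q1-b->q1; q2-a->q3; q2-b->q2; q3-a->q4; q3-b->q3; q4-a->q5; q4-b->q4; q5-a->q5; q5-b->q5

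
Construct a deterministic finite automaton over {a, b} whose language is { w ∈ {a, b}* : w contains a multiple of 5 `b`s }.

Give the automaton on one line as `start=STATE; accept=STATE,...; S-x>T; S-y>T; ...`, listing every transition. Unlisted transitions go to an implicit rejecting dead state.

start=q0; accept=q0; q0-a>q0; q0-b>q1; q1-a>q1; q1-b>q2; q2-a>q2; q2-b>q3; q3-a>q3; q3-b>q4; q4-a>q4; q4-b>q0

Keep the running count of `b`s modulo 5: each `b` advances along the cycle q0 → q1 → q2 → q3 → q4 → q0 while other symbols loop. Accept at q0.
        a   b  
>* q0   q0  q1 
   q1   q1  q2 
   q2   q2  q3 
   q3   q3  q4 
   q4   q4  q0 
(> = start, * = accepting)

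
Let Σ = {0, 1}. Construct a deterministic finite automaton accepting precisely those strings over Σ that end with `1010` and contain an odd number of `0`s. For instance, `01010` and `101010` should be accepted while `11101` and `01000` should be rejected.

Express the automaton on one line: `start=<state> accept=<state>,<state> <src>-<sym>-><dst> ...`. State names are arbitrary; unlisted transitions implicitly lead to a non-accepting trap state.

start=q0 accept=q9 q0-0->q1 q0-1->q2 q1-0->q0 q1-1->q3 q2-0->q4 q2-1->q2 q3-0->q5 q3-1->q3 q4-0->q0 q4-1->q6 q5-0->q1 q5-1->q7 q6-0->q8 q6-1->q3 q7-0->q9 q7-1->q2 q8-0->q1 q8-1->q7 q9-0->q0 q9-1->q6

Run two small machines in parallel and take their product. The first has 5 states tracking how much of the suffix `1010` has currently been matched; the second has 2 states tracking the count of `0`s modulo 2. A product state is a pair (one from each), accepting exactly when both do.
A 10-state machine:
        0   1  
>  q0   q1  q2 
   q1   q0  q3 
   q2   q4  q2 
   q3   q5  q3 
   q4   q0  q6 
   q5   q1  q7 
   q6   q8  q3 
   q7   q9  q2 
   q8   q1  q7 
 * q9   q0  q6 
(> = start, * = accepting)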